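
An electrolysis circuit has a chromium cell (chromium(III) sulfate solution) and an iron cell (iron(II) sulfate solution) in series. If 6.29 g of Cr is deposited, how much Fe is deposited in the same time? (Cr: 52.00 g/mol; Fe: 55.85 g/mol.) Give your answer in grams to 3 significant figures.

10.1 g

n(Cr) = 6.29 / 52.00 = 0.1210 mol
Cr³⁺ + 3e⁻ → Cr, so n(e⁻) = 3 × 0.1210 = 0.3630 mol
The cells are in series, so the same charge (and hence the same n(e⁻) = 0.3630 mol) passes through both.
Fe²⁺ + 2e⁻ → Fe, so n(Fe) = 0.3630 / 2 = 0.1815 mol
m(Fe) = 0.1815 × 55.85 = 10.1 g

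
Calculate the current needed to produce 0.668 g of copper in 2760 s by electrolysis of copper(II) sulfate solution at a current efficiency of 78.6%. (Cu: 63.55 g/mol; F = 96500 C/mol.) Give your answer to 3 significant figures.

0.935 A

n(Cu) = 0.668 / 63.55 = 0.01051 mol
Cu²⁺ + 2e⁻ → Cu, so n(e⁻) = 2 × 0.01051 = 0.02102 mol
Q = 0.02102 × 96500 / 0.786 = 2581 C
I = Q / t = 2581 / 2760 s = 0.935 A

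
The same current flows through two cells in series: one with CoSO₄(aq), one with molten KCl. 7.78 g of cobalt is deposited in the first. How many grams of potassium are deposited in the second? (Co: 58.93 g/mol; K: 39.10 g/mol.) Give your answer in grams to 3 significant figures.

n(Co) = 7.78 / 58.93 = 0.1320 mol
Co²⁺ + 2e⁻ → Co, so n(e⁻) = 2 × 0.1320 = 0.2640 mol
Since the cells are in series, n(e⁻) in the K cell is also 0.2640 mol.
K⁺ + e⁻ → K, so n(K) = 0.2640 mol
m(K) = 0.2640 × 39.10 = 10.3 g

10.3 g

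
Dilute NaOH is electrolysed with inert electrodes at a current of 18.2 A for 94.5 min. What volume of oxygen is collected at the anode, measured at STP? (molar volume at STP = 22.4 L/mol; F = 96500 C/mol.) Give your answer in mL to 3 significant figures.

Q = 18.2 A × 5670 s = 1.032×10^5 C
n(e⁻) = 1.032×10^5 / 96500 = 1.069 mol
2H₂O → O₂ + 4H⁺ + 4e⁻, so n(O₂) = 1.069 / 4 = 0.2673 mol
V = 0.2673 × 22.4 = 5.988 L
= 5990 mL

5990 mL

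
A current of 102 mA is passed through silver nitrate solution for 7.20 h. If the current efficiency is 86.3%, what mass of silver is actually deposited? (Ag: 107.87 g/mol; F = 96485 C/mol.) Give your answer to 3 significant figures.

Q = 0.102 × 25920 = 2644 C
n(e⁻) = 2644 / 96485 = 0.02740 mol
Ag⁺ + e⁻ → Ag, so theoretical m(Ag) = 0.02740 × 107.87 = 2.956 g
Actual mass = 86.3% × 2.956 = 2.55 g

2.55 g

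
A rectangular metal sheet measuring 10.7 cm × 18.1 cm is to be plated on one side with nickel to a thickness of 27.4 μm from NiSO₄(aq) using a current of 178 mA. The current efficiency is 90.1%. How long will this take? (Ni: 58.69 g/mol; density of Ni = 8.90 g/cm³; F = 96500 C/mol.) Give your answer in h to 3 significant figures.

26.9 h

Plated area = 10.7 × 18.1 = 193.7 cm²
Volume = 193.7 × 27.4×10⁻⁴ cm = 0.5307 cm³
m(Ni) = 0.5307 × 8.90 = 4.723 g
n(Ni) = 4.723 / 58.69 = 0.08047 mol; n(e⁻) = 2 × 0.08047 = 0.1609 mol
Q = 0.1609 × 96500 / 0.901 = 17230 C
t = 17230 / 0.178 = 96800 s = 26.9 h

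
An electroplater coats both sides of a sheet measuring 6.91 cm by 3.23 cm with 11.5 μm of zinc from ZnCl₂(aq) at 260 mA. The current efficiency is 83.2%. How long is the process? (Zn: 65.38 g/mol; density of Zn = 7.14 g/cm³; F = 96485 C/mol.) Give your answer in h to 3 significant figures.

1.39 h

Plated area = 2 × 6.91 × 3.23 = 44.64 cm²
Volume = 44.64 × 11.5×10⁻⁴ cm = 0.05134 cm³
m(Zn) = 0.05134 × 7.14 = 0.3666 g
n(Zn) = 0.3666 / 65.38 = 0.005607 mol; n(e⁻) = 2 × 0.005607 = 0.01121 mol
Q = 0.01121 × 96485 / 0.832 = 1300 C
t = 1300 / 0.260 = 5000 s = 1.39 h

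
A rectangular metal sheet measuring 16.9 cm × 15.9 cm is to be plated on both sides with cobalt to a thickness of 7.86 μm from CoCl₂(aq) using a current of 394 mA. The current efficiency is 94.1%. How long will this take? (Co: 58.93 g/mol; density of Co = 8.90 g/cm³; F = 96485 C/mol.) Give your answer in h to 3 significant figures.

Plated area = 2 × 16.9 × 15.9 = 537.4 cm²
Volume = 537.4 × 7.86×10⁻⁴ cm = 0.4224 cm³
m(Co) = 0.4224 × 8.90 = 3.759 g
n(Co) = 3.759 / 58.93 = 0.06379 mol; n(e⁻) = 2 × 0.06379 = 0.1276 mol
Q = 0.1276 × 96485 / 0.941 = 13080 C
t = 13080 / 0.394 = 33200 s = 9.22 h

9.22 h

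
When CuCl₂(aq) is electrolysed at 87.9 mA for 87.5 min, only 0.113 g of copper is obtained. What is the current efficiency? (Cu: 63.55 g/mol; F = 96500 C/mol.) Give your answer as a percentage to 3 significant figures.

74.4%

Q = 0.0879 × 5250 = 461.5 C
n(e⁻) = 461.5 / 96500 = 0.004782 mol
Cu²⁺ + 2e⁻ → Cu, so theoretical n(Cu) = 0.002391 mol → 0.1519 g
Efficiency = 0.113 / 0.1519 = 0.7439 = 74.4%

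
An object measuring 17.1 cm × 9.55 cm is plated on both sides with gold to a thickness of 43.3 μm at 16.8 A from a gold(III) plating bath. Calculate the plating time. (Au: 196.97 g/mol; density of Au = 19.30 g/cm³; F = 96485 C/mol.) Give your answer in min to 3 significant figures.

39.8 min

Plated area = 2 × 17.1 × 9.55 = 326.6 cm²
Volume = 326.6 × 43.3×10⁻⁴ cm = 1.414 cm³
m(Au) = 1.414 × 19.30 = 27.29 g
n(Au) = 27.29 / 196.97 = 0.1385 mol; n(e⁻) = 3 × 0.1385 = 0.4155 mol
Q = 0.4155 × 96485 = 40090 C
t = 40090 / 16.8 = 2386 s = 39.8 min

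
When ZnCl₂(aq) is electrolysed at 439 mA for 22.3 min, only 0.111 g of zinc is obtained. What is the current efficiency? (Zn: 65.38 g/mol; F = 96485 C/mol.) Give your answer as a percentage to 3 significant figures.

Q = 0.439 × 1338 = 587.4 C
n(e⁻) = 587.4 / 96485 = 0.006088 mol
Zn²⁺ + 2e⁻ → Zn, so theoretical n(Zn) = 0.003044 mol → 0.1990 g
Efficiency = 0.111 / 0.1990 = 0.5578 = 55.8%

55.8%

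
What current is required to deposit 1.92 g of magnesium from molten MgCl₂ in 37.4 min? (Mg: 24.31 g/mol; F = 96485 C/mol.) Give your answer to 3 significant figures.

n(Mg) = 1.92 / 24.31 = 0.07898 mol
Mg²⁺ + 2e⁻ → Mg, so n(e⁻) = 2 × 0.07898 = 0.1580 mol
Q = 0.1580 × 96485 = 15240 C
I = Q / t = 15240 / 2244 s = 6.79 A

6.79 A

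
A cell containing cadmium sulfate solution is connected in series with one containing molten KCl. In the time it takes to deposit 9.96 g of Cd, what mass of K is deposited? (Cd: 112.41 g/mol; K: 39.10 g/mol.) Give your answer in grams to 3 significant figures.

6.93 g

n(Cd) = 9.96 / 112.41 = 0.08860 mol
Cd²⁺ + 2e⁻ → Cd, so n(e⁻) = 2 × 0.08860 = 0.1772 mol
In series, the same 0.1772 mol of electrons flows through the second cell.
K⁺ + e⁻ → K, so n(K) = 0.1772 mol
m(K) = 0.1772 × 39.10 = 6.93 g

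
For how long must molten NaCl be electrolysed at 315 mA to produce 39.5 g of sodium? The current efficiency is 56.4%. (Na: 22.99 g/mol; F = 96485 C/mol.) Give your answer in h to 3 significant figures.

259 h

n(Na) = 39.5 / 22.99 = 1.718 mol
Na⁺ + e⁻ → Na, so n(e⁻) = 1.718 mol
Q = 1.718 × 96485 / 0.564 = 2.939×10^5 C
t = Q / I = 2.939×10^5 / 0.315 = 9.330×10^5 s = 259 h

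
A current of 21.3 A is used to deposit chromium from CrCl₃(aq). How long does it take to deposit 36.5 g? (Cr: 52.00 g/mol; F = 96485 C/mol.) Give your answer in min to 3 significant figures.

n(Cr) = 36.5 / 52.00 = 0.7019 mol
Cr³⁺ + 3e⁻ → Cr, so n(e⁻) = 3 × 0.7019 = 2.106 mol
Q = 2.106 × 96485 = 2.032×10^5 C
t = Q / I = 2.032×10^5 / 21.3 = 9540 s = 159 min

159 min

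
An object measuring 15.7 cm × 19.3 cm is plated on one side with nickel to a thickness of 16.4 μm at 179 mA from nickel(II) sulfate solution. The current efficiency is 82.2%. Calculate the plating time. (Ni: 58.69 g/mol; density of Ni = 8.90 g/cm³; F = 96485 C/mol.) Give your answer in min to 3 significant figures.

1650 min

Plated area = 15.7 × 19.3 = 303.0 cm²
Volume = 303.0 × 16.4×10⁻⁴ cm = 0.4969 cm³
m(Ni) = 0.4969 × 8.90 = 4.422 g
n(Ni) = 4.422 / 58.69 = 0.07535 mol; n(e⁻) = 2 × 0.07535 = 0.1507 mol
Q = 0.1507 × 96485 / 0.822 = 17690 C
t = 17690 / 0.179 = 98830 s = 1650 min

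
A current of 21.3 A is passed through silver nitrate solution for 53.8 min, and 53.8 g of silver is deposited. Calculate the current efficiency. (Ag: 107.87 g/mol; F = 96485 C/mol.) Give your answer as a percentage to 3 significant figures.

Q = 21.3 × 3228 = 68760 C
n(e⁻) = 68760 / 96485 = 0.7126 mol
Ag⁺ + e⁻ → Ag, so theoretical n(Ag) = 0.7126 mol → 76.87 g
Efficiency = 53.8 / 76.87 = 0.6999 = 70.0%

70.0%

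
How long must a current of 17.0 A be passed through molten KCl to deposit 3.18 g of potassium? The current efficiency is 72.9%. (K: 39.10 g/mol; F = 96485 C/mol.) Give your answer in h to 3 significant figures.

n(K) = 3.18 / 39.10 = 0.08133 mol
K⁺ + e⁻ → K, so n(e⁻) = 0.08133 mol
Q = 0.08133 × 96485 / 0.729 = 10760 C
t = Q / I = 10760 / 17.0 = 632.9 s = 0.176 h

0.176 h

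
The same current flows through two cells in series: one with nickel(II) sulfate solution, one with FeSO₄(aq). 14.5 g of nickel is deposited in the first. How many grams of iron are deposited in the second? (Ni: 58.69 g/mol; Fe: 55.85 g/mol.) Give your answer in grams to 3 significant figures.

13.8 g

n(Ni) = 14.5 / 58.69 = 0.2471 mol
Ni²⁺ + 2e⁻ → Ni, so n(e⁻) = 2 × 0.2471 = 0.4942 mol
The cells are in series, so the same charge (and hence the same n(e⁻) = 0.4942 mol) passes through both.
Fe²⁺ + 2e⁻ → Fe, so n(Fe) = 0.4942 / 2 = 0.2471 mol
m(Fe) = 0.2471 × 55.85 = 13.8 g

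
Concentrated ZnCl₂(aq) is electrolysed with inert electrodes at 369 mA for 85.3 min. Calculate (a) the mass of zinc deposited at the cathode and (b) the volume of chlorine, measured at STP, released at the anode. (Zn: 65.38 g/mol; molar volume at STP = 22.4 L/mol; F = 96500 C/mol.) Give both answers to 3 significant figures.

0.640 g Zn; 0.219 L Cl₂

Q = 0.369 × 5118 = 1889 C; n(e⁻) = 1889 / 96500 = 0.01958 mol
Cathode: Zn²⁺ + 2e⁻ → Zn → n(Zn) = 0.01958/2 = 0.009790 mol → 0.640 g
Anode: 2Cl⁻ → Cl₂ + 2e⁻ → n(Cl₂) = 0.01958/2 = 0.009790 mol → 0.219 L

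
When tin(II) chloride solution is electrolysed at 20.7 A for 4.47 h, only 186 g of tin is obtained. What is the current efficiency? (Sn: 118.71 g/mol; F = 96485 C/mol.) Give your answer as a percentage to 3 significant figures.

Q = 20.7 × 16092 = 3.331×10^5 C
n(e⁻) = 3.331×10^5 / 96485 = 3.452 mol
Sn²⁺ + 2e⁻ → Sn, so theoretical n(Sn) = 1.726 mol → 204.9 g
Efficiency = 186 / 204.9 = 0.9078 = 90.8%

90.8%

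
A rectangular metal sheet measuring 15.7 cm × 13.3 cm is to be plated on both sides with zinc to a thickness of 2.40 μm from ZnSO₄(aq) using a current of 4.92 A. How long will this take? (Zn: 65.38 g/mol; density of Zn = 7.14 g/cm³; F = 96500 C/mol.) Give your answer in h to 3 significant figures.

Plated area = 2 × 15.7 × 13.3 = 417.6 cm²
Volume = 417.6 × 2.40×10⁻⁴ cm = 0.1002 cm³
m(Zn) = 0.1002 × 7.14 = 0.7154 g
n(Zn) = 0.7154 / 65.38 = 0.01094 mol; n(e⁻) = 2 × 0.01094 = 0.02188 mol
Q = 0.02188 × 96500 = 2111 C
t = 2111 / 4.92 = 429.1 s = 0.119 h

0.119 h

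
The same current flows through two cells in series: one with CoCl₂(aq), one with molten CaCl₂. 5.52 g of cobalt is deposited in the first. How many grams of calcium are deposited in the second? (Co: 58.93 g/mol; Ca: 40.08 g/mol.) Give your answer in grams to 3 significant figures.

n(Co) = 5.52 / 58.93 = 0.09367 mol
Co²⁺ + 2e⁻ → Co, so n(e⁻) = 2 × 0.09367 = 0.1873 mol
Same current for the same time ⇒ same n(e⁻) = 0.1873 mol in both cells.
Ca²⁺ + 2e⁻ → Ca, so n(Ca) = 0.1873 / 2 = 0.09365 mol
m(Ca) = 0.09365 × 40.08 = 3.75 g

3.75 g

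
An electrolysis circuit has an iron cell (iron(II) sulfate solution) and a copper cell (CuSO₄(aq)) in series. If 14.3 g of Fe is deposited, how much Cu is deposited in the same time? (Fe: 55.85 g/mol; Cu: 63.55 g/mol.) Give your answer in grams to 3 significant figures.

16.3 g

n(Fe) = 14.3 / 55.85 = 0.2560 mol
Fe²⁺ + 2e⁻ → Fe, so n(e⁻) = 2 × 0.2560 = 0.5120 mol
Since the cells are in series, n(e⁻) in the Cu cell is also 0.5120 mol.
Cu²⁺ + 2e⁻ → Cu, so n(Cu) = 0.5120 / 2 = 0.2560 mol
m(Cu) = 0.2560 × 63.55 = 16.3 g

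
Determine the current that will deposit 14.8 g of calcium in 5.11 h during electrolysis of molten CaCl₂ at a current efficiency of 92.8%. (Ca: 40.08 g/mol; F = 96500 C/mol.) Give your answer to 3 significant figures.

n(Ca) = 14.8 / 40.08 = 0.3693 mol
Ca²⁺ + 2e⁻ → Ca, so n(e⁻) = 2 × 0.3693 = 0.7386 mol
Q = 0.7386 × 96500 / 0.928 = 76800 C
I = Q / t = 76800 / 18396 s = 4.17 A

4.17 A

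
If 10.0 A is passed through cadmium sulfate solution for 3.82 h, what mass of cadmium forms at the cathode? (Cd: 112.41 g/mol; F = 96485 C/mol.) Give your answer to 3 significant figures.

Q = 10.0 A × 13752 s = 1.375×10^5 C
n(e⁻) = Q/F = 1.375×10^5/96485 = 1.425 mol
Cd²⁺ + 2e⁻ → Cd, so n(Cd) = 1.425 / 2 = 0.7125 mol
m = 0.7125 × 112.41 = 80.1 g

80.1 g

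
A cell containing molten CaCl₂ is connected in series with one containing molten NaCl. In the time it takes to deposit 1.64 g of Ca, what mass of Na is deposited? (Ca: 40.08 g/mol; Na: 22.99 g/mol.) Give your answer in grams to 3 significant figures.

n(Ca) = 1.64 / 40.08 = 0.04092 mol
Ca²⁺ + 2e⁻ → Ca, so n(e⁻) = 2 × 0.04092 = 0.08184 mol
In series, the same 0.08184 mol of electrons flows through the second cell.
Na⁺ + e⁻ → Na, so n(Na) = 0.08184 mol
m(Na) = 0.08184 × 22.99 = 1.88 g

1.88 g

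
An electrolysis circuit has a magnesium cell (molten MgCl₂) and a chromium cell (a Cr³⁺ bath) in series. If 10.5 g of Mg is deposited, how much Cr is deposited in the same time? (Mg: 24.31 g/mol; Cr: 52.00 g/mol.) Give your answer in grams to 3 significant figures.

15.0 g

n(Mg) = 10.5 / 24.31 = 0.4319 mol
Mg²⁺ + 2e⁻ → Mg, so n(e⁻) = 2 × 0.4319 = 0.8638 mol
Same current for the same time ⇒ same n(e⁻) = 0.8638 mol in both cells.
Cr³⁺ + 3e⁻ → Cr, so n(Cr) = 0.8638 / 3 = 0.2879 mol
m(Cr) = 0.2879 × 52.00 = 15.0 g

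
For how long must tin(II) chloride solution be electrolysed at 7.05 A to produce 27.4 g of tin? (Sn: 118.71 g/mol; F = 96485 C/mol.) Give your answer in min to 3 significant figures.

105 min

n(Sn) = 27.4 / 118.71 = 0.2308 mol
Sn²⁺ + 2e⁻ → Sn, so n(e⁻) = 2 × 0.2308 = 0.4616 mol
Q = 0.4616 × 96485 = 44540 C
t = Q / I = 44540 / 7.05 = 6318 s = 105 min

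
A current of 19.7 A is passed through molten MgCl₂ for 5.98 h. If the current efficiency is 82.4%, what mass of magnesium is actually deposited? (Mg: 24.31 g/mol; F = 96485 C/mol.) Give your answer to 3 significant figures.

Q = 19.7 × 21528 = 4.241×10^5 C
n(e⁻) = 4.241×10^5 / 96485 = 4.396 mol
Mg²⁺ + 2e⁻ → Mg, so theoretical m(Mg) = 2.198 × 24.31 = 53.43 g
Actual mass = 82.4% × 53.43 = 44.0 g

44.0 g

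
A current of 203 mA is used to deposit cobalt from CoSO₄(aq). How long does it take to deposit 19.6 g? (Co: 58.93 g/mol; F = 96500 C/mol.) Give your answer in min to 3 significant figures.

n(Co) = 19.6 / 58.93 = 0.3326 mol
Co²⁺ + 2e⁻ → Co, so n(e⁻) = 2 × 0.3326 = 0.6652 mol
Q = 0.6652 × 96500 = 64190 C
t = Q / I = 64190 / 0.203 = 3.162×10^5 s = 5270 min

5270 min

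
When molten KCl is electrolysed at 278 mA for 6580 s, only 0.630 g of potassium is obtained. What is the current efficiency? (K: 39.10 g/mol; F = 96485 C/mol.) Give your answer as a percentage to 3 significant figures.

Q = 0.278 × 6580 = 1829 C
n(e⁻) = 1829 / 96485 = 0.01896 mol
K⁺ + e⁻ → K, so theoretical n(K) = 0.01896 mol → 0.7413 g
Efficiency = 0.630 / 0.7413 = 0.8499 = 85.0%

85.0%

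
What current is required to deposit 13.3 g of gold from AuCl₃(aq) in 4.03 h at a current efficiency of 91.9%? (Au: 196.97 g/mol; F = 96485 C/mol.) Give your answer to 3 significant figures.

n(Au) = 13.3 / 196.97 = 0.06752 mol
Au³⁺ + 3e⁻ → Au, so n(e⁻) = 3 × 0.06752 = 0.2026 mol
Q = 0.2026 × 96485 / 0.919 = 21270 C
I = Q / t = 21270 / 14508 s = 1.47 A

1.47 A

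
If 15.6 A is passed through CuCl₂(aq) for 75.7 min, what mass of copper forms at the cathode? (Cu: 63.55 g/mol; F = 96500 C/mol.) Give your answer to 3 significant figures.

Q = 15.6 A × 4542 s = 70860 C
n(e⁻) = 70860 / 96500 = 0.7343 mol
Cu²⁺ + 2e⁻ → Cu, so n(Cu) = 0.7343 / 2 = 0.3672 mol
m = 0.3672 × 63.55 = 23.3 g

23.3 g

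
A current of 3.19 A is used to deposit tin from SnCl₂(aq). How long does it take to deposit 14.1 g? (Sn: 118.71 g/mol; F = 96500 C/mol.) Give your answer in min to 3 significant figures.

120 min

n(Sn) = 14.1 / 118.71 = 0.1188 mol
Sn²⁺ + 2e⁻ → Sn, so n(e⁻) = 2 × 0.1188 = 0.2376 mol
Q = 0.2376 × 96500 = 22930 C
t = Q / I = 22930 / 3.19 = 7188 s = 120 min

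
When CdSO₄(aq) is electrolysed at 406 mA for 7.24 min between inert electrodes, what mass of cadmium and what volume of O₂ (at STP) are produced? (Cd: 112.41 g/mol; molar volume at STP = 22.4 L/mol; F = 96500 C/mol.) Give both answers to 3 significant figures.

0.103 g Cd; 0.0102 L O₂

Q = 0.406 × 434.4 = 176.4 C; n(e⁻) = 176.4 / 96500 = 0.001828 mol
Cathode: Cd²⁺ + 2e⁻ → Cd → n(Cd) = 0.001828/2 = 9.140×10^-4 mol → 0.103 g
Anode: 2H₂O → O₂ + 4H⁺ + 4e⁻ → n(O₂) = 0.001828/4 = 4.570×10^-4 mol → 0.0102 L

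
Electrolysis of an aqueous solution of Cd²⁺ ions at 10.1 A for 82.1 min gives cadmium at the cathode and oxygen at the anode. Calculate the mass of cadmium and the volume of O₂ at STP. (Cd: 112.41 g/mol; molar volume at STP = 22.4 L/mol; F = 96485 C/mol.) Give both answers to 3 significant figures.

Q = 10.1 × 4926 = 49750 C; n(e⁻) = 49750 / 96485 = 0.5156 mol
Cathode: Cd²⁺ + 2e⁻ → Cd → n(Cd) = 0.5156/2 = 0.2578 mol → 29.0 g
Anode: 2H₂O → O₂ + 4H⁺ + 4e⁻ → n(O₂) = 0.5156/4 = 0.1289 mol → 2.89 L

29.0 g Cd; 2.89 L O₂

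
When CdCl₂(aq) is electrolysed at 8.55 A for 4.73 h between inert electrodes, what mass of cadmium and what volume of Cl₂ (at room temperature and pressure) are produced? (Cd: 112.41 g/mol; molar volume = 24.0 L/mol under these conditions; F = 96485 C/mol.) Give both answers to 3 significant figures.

84.8 g Cd; 18.1 L Cl₂

Q = 8.55 × 17028 = 1.456×10^5 C; n(e⁻) = 1.456×10^5 / 96485 = 1.509 mol
Cathode: Cd²⁺ + 2e⁻ → Cd → n(Cd) = 1.509/2 = 0.7545 mol → 84.8 g
Anode: 2Cl⁻ → Cl₂ + 2e⁻ → n(Cl₂) = 1.509/2 = 0.7545 mol → 18.1 L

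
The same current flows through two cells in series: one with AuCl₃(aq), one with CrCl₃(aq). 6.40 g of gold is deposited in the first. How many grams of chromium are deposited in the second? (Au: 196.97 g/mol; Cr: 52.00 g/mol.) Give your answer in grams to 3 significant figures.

n(Au) = 6.40 / 196.97 = 0.03249 mol
Au³⁺ + 3e⁻ → Au, so n(e⁻) = 3 × 0.03249 = 0.09747 mol
Same current for the same time ⇒ same n(e⁻) = 0.09747 mol in both cells.
Cr³⁺ + 3e⁻ → Cr, so n(Cr) = 0.09747 / 3 = 0.03249 mol
m(Cr) = 0.03249 × 52.00 = 1.69 g

1.69 g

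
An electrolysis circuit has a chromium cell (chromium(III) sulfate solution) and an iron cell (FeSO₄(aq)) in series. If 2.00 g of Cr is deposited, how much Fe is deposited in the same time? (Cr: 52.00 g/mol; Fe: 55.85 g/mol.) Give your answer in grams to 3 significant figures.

3.22 g

n(Cr) = 2.00 / 52.00 = 0.03846 mol
Cr³⁺ + 3e⁻ → Cr, so n(e⁻) = 3 × 0.03846 = 0.1154 mol
Since the cells are in series, n(e⁻) in the Fe cell is also 0.1154 mol.
Fe²⁺ + 2e⁻ → Fe, so n(Fe) = 0.1154 / 2 = 0.05770 mol
m(Fe) = 0.05770 × 55.85 = 3.22 g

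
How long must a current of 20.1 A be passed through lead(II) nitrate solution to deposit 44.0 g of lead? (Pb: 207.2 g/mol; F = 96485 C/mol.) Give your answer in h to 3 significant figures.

0.566 h

n(Pb) = 44.0 / 207.2 = 0.2124 mol
Pb²⁺ + 2e⁻ → Pb, so n(e⁻) = 2 × 0.2124 = 0.4248 mol
Q = 0.4248 × 96485 = 40990 C
t = Q / I = 40990 / 20.1 = 2039 s = 0.566 h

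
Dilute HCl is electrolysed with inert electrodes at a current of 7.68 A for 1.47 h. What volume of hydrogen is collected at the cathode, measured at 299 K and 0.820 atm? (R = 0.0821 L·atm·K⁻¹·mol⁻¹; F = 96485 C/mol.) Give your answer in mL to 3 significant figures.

6310 mL

Charge passed = 7.68 × 5292 = 40640 C
n(e⁻) = 40640 / 96485 = 0.4212 mol
2H⁺ + 2e⁻ → H₂, so n(H₂) = 0.4212 / 2 = 0.2106 mol
V = nRT/P = 0.2106 × 0.0821 × 299 / 0.820 = 6.305 L
= 6310 mL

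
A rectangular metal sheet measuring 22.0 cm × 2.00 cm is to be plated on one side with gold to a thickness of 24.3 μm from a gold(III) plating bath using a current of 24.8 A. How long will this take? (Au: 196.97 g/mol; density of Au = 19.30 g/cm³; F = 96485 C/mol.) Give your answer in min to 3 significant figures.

Plated area = 22.0 × 2.00 = 44.00 cm²
Volume = 44.00 × 24.3×10⁻⁴ cm = 0.1069 cm³
m(Au) = 0.1069 × 19.30 = 2.063 g
n(Au) = 2.063 / 196.97 = 0.01047 mol; n(e⁻) = 3 × 0.01047 = 0.03141 mol
Q = 0.03141 × 96485 = 3031 C
t = 3031 / 24.8 = 122.2 s = 2.04 min

2.04 min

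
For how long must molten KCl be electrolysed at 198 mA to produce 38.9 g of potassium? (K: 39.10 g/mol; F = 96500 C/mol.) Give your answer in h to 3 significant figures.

n(K) = 38.9 / 39.10 = 0.9949 mol
K⁺ + e⁻ → K, so n(e⁻) = 0.9949 mol
Q = 0.9949 × 96500 = 96010 C
t = Q / I = 96010 / 0.198 = 4.849×10^5 s = 135 h

135 h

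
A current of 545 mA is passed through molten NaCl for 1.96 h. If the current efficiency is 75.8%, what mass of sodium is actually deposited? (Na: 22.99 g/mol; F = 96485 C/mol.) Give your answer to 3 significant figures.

Q = 0.545 × 7056 = 3846 C
n(e⁻) = 3846 / 96485 = 0.03986 mol
Na⁺ + e⁻ → Na, so theoretical m(Na) = 0.03986 × 22.99 = 0.9164 g
Actual mass = 75.8% × 0.9164 = 0.695 g

0.695 g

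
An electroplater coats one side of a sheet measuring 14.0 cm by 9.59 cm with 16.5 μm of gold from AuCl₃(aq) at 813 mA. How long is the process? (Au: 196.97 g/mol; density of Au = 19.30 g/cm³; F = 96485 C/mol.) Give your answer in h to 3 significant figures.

Plated area = 14.0 × 9.59 = 134.3 cm²
Volume = 134.3 × 16.5×10⁻⁴ cm = 0.2216 cm³
m(Au) = 0.2216 × 19.30 = 4.277 g
n(Au) = 4.277 / 196.97 = 0.02171 mol; n(e⁻) = 3 × 0.02171 = 0.06513 mol
Q = 0.06513 × 96485 = 6284 C
t = 6284 / 0.813 = 7729 s = 2.15 h

2.15 h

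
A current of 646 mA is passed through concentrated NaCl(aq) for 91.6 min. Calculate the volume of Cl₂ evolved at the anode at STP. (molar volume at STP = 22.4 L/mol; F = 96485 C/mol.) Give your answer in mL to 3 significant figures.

Charge passed = 0.646 × 5496 = 3550 C
Moles of electrons = 3550 / 96485 = 0.03679 mol
2Cl⁻ → Cl₂ + 2e⁻, so n(Cl₂) = 0.03679 / 2 = 0.01840 mol
V = 0.01840 × 22.4 = 0.4122 L
= 412 mL

412 mL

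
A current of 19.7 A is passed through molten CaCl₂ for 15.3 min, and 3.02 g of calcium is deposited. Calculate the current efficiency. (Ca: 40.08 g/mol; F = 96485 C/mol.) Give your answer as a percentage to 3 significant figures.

Q = 19.7 × 918 = 18080 C
n(e⁻) = 18080 / 96485 = 0.1874 mol
Ca²⁺ + 2e⁻ → Ca, so theoretical n(Ca) = 0.09370 mol → 3.755 g
Efficiency = 3.02 / 3.755 = 0.8043 = 80.4%

80.4%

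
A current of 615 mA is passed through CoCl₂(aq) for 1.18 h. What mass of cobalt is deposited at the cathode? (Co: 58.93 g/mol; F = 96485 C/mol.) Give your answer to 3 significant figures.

0.798 g

Charge passed = 0.615 × 4248 = 2613 C
n(e⁻) = Q/F = 2613/96485 = 0.02708 mol
Co²⁺ + 2e⁻ → Co, so n(Co) = 0.02708 / 2 = 0.01354 mol
m = 0.01354 × 58.93 = 0.798 g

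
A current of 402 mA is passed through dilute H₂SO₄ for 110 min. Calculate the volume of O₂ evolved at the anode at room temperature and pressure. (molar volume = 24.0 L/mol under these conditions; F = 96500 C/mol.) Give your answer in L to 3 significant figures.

0.165 L

Charge passed = 0.402 × 6600 = 2653 C
n(e⁻) = 2653 / 96500 = 0.02749 mol
2H₂O → O₂ + 4H⁺ + 4e⁻, so n(O₂) = 0.02749 / 4 = 0.006873 mol
V = 0.006873 × 24.0 = 0.1650 L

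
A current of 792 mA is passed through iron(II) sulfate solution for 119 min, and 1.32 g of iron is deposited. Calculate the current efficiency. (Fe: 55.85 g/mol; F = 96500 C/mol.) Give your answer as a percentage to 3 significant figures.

80.7%

Q = 0.792 × 7140 = 5655 C
n(e⁻) = 5655 / 96500 = 0.05860 mol
Fe²⁺ + 2e⁻ → Fe, so theoretical n(Fe) = 0.02930 mol → 1.636 g
Efficiency = 1.32 / 1.636 = 0.8068 = 80.7%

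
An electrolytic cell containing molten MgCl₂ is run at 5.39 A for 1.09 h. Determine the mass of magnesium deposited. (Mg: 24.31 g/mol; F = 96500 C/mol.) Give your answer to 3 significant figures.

Charge passed = 5.39 × 3924 = 21150 C
n(e⁻) = 21150 / 96500 = 0.2192 mol
Mg²⁺ + 2e⁻ → Mg, so n(Mg) = 0.2192 / 2 = 0.1096 mol
m = 0.1096 × 24.31 = 2.66 g

2.66 g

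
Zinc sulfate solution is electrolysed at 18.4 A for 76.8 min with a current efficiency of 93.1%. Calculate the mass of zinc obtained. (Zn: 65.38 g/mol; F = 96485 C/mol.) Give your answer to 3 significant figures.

Q = 18.4 × 4608 = 84790 C
n(e⁻) = 84790 / 96485 = 0.8788 mol
Zn²⁺ + 2e⁻ → Zn, so theoretical m(Zn) = 0.4394 × 65.38 = 28.73 g
Actual mass = 93.1% × 28.73 = 26.7 g

26.7 g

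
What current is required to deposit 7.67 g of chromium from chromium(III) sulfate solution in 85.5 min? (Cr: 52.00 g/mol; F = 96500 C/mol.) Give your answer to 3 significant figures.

8.32 A

n(Cr) = 7.67 / 52.00 = 0.1475 mol
Cr³⁺ + 3e⁻ → Cr, so n(e⁻) = 3 × 0.1475 = 0.4425 mol
Q = 0.4425 × 96500 = 42700 C
I = Q / t = 42700 / 5130 s = 8.32 A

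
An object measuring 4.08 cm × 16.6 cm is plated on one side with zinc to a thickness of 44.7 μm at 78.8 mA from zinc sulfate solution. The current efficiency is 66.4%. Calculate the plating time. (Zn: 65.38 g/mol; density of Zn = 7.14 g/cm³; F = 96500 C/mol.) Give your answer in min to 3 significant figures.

Plated area = 4.08 × 16.6 = 67.73 cm²
Volume = 67.73 × 44.7×10⁻⁴ cm = 0.3028 cm³
m(Zn) = 0.3028 × 7.14 = 2.162 g
n(Zn) = 2.162 / 65.38 = 0.03307 mol; n(e⁻) = 2 × 0.03307 = 0.06614 mol
Q = 0.06614 × 96500 / 0.664 = 9612 C
t = 9612 / 0.0788 = 1.220×10^5 s = 2030 min

2030 min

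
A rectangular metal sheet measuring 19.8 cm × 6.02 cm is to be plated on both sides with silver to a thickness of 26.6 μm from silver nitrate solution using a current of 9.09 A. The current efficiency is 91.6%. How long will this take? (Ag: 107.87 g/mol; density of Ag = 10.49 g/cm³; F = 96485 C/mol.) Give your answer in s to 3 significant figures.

Plated area = 2 × 19.8 × 6.02 = 238.4 cm²
Volume = 238.4 × 26.6×10⁻⁴ cm = 0.6341 cm³
m(Ag) = 0.6341 × 10.49 = 6.652 g
n(Ag) = 6.652 / 107.87 = 0.06167 mol; n(e⁻) = 0.06167 mol
Q = 0.06167 × 96485 / 0.916 = 6496 C
t = 6496 / 9.09 = 714.6 s

715 s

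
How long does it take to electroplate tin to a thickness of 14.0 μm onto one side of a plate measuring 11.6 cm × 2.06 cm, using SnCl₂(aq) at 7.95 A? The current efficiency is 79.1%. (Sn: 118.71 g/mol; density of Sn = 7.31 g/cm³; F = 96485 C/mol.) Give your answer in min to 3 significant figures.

1.05 min

Plated area = 11.6 × 2.06 = 23.90 cm²
Volume = 23.90 × 14.0×10⁻⁴ cm = 0.03346 cm³
m(Sn) = 0.03346 × 7.31 = 0.2446 g
n(Sn) = 0.2446 / 118.71 = 0.002060 mol; n(e⁻) = 2 × 0.002060 = 0.004120 mol
Q = 0.004120 × 96485 / 0.791 = 502.6 C
t = 502.6 / 7.95 = 63.22 s = 1.05 min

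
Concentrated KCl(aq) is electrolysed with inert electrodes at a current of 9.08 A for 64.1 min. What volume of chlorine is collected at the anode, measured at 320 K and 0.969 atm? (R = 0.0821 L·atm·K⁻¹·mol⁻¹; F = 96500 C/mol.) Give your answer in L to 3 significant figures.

Q = 9.08 A × 3846 s = 34920 C
n(e⁻) = 34920 / 96500 = 0.3619 mol
2Cl⁻ → Cl₂ + 2e⁻, so n(Cl₂) = 0.3619 / 2 = 0.1810 mol
V = nRT/P = 0.1810 × 0.0821 × 320 / 0.969 = 4.907 L

4.91 L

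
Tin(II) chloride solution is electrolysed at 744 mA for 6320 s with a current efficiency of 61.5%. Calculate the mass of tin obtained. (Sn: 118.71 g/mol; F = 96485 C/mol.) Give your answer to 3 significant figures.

Q = 0.744 × 6320 = 4702 C
n(e⁻) = 4702 / 96485 = 0.04873 mol
Sn²⁺ + 2e⁻ → Sn, so theoretical m(Sn) = 0.02437 × 118.71 = 2.893 g
Actual mass = 61.5% × 2.893 = 1.78 g

1.78 g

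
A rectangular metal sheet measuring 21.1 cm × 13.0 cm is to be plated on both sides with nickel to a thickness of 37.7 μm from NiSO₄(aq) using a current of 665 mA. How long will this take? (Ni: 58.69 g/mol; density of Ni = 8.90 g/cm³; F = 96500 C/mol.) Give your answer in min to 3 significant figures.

Plated area = 2 × 21.1 × 13.0 = 548.6 cm²
Volume = 548.6 × 37.7×10⁻⁴ cm = 2.068 cm³
m(Ni) = 2.068 × 8.90 = 18.41 g
n(Ni) = 18.41 / 58.69 = 0.3137 mol; n(e⁻) = 2 × 0.3137 = 0.6274 mol
Q = 0.6274 × 96500 = 60540 C
t = 60540 / 0.665 = 91040 s = 1520 min

1520 min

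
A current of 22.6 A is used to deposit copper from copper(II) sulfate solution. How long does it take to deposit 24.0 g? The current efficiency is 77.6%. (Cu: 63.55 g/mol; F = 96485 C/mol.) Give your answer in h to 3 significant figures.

n(Cu) = 24.0 / 63.55 = 0.3777 mol
Cu²⁺ + 2e⁻ → Cu, so n(e⁻) = 2 × 0.3777 = 0.7554 mol
Q = 0.7554 × 96485 / 0.776 = 93920 C
t = Q / I = 93920 / 22.6 = 4156 s = 1.15 h

1.15 h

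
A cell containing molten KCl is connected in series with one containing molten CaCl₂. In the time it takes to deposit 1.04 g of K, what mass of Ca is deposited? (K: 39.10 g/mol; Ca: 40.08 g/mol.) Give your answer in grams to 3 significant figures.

n(K) = 1.04 / 39.10 = 0.02660 mol
K⁺ + e⁻ → K, so n(e⁻) = 0.02660 mol
Since the cells are in series, n(e⁻) in the Ca cell is also 0.02660 mol.
Ca²⁺ + 2e⁻ → Ca, so n(Ca) = 0.02660 / 2 = 0.01330 mol
m(Ca) = 0.01330 × 40.08 = 0.533 g

0.533 g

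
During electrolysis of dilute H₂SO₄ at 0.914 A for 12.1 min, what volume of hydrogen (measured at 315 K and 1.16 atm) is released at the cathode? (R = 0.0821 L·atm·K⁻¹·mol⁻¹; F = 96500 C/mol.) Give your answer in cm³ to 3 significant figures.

76.7 cm³

Charge passed = 0.914 × 726 = 663.6 C
n(e⁻) = Q/F = 663.6/96500 = 0.006877 mol
2H⁺ + 2e⁻ → H₂, so n(H₂) = 0.006877 / 2 = 0.003439 mol
V = nRT/P = 0.003439 × 0.0821 × 315 / 1.16 = 0.07667 L
= 76.7 cm³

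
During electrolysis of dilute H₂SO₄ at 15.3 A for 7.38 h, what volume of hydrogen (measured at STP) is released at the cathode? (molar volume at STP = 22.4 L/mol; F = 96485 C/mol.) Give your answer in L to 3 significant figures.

Q = It = 15.3 × 26568 = 4.065×10^5 C
n(e⁻) = Q/F = 4.065×10^5/96485 = 4.213 mol
2H⁺ + 2e⁻ → H₂, so n(H₂) = 4.213 / 2 = 2.107 mol
V = 2.107 × 22.4 = 47.20 L

47.2 L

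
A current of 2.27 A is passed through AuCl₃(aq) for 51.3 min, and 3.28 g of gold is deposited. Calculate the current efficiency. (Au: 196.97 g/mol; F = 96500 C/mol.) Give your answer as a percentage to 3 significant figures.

Q = 2.27 × 3078 = 6987 C
n(e⁻) = 6987 / 96500 = 0.07240 mol
Au³⁺ + 3e⁻ → Au, so theoretical n(Au) = 0.02413 mol → 4.753 g
Efficiency = 3.28 / 4.753 = 0.6901 = 69.0%

69.0%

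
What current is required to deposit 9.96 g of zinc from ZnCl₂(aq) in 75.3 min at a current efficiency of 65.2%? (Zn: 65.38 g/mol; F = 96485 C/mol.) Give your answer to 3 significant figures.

n(Zn) = 9.96 / 65.38 = 0.1523 mol
Zn²⁺ + 2e⁻ → Zn, so n(e⁻) = 2 × 0.1523 = 0.3046 mol
Q = 0.3046 × 96485 / 0.652 = 45080 C
I = Q / t = 45080 / 4518 s = 9.98 A

9.98 A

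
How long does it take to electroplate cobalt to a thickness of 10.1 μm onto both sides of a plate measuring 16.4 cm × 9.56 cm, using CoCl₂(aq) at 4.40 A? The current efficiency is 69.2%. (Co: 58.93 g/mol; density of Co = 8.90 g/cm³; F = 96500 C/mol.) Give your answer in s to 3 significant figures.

3030 s

Plated area = 2 × 16.4 × 9.56 = 313.6 cm²
Volume = 313.6 × 10.1×10⁻⁴ cm = 0.3167 cm³
m(Co) = 0.3167 × 8.90 = 2.819 g
n(Co) = 2.819 / 58.93 = 0.04784 mol; n(e⁻) = 2 × 0.04784 = 0.09568 mol
Q = 0.09568 × 96500 / 0.692 = 13340 C
t = 13340 / 4.40 = 3032 s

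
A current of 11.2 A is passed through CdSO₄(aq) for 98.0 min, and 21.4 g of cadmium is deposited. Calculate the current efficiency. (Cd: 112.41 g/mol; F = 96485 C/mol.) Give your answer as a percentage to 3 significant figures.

55.8%

Q = 11.2 × 5880 = 65860 C
n(e⁻) = 65860 / 96485 = 0.6826 mol
Cd²⁺ + 2e⁻ → Cd, so theoretical n(Cd) = 0.3413 mol → 38.37 g
Efficiency = 21.4 / 38.37 = 0.5577 = 55.8%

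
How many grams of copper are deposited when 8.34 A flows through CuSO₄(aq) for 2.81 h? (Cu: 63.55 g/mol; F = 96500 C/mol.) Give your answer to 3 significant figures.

Q = 8.34 A × 10116 s = 84370 C
n(e⁻) = Q/F = 84370/96500 = 0.8743 mol
Cu²⁺ + 2e⁻ → Cu, so n(Cu) = 0.8743 / 2 = 0.4372 mol
m = 0.4372 × 63.55 = 27.8 g

27.8 g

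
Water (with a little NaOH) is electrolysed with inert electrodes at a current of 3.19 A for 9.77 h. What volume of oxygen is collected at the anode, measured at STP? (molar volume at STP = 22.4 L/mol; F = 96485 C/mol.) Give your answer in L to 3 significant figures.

Q = It = 3.19 × 35172 = 1.122×10^5 C
n(e⁻) = 1.122×10^5 / 96485 = 1.163 mol
2H₂O → O₂ + 4H⁺ + 4e⁻, so n(O₂) = 1.163 / 4 = 0.2908 mol
V = 0.2908 × 22.4 = 6.514 L

6.51 L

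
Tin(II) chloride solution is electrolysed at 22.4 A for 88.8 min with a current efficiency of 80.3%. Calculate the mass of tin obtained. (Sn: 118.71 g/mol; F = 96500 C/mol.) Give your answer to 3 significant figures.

58.9 g

Q = 22.4 × 5328 = 1.193×10^5 C
n(e⁻) = 1.193×10^5 / 96500 = 1.236 mol
Sn²⁺ + 2e⁻ → Sn, so theoretical m(Sn) = 0.6180 × 118.71 = 73.36 g
Actual mass = 80.3% × 73.36 = 58.9 g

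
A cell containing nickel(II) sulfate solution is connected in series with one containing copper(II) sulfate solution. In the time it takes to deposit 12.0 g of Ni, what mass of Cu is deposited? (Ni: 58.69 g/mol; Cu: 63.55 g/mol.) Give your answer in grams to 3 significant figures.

n(Ni) = 12.0 / 58.69 = 0.2045 mol
Ni²⁺ + 2e⁻ → Ni, so n(e⁻) = 2 × 0.2045 = 0.4090 mol
The cells are in series, so the same charge (and hence the same n(e⁻) = 0.4090 mol) passes through both.
Cu²⁺ + 2e⁻ → Cu, so n(Cu) = 0.4090 / 2 = 0.2045 mol
m(Cu) = 0.2045 × 63.55 = 13.0 g

13.0 g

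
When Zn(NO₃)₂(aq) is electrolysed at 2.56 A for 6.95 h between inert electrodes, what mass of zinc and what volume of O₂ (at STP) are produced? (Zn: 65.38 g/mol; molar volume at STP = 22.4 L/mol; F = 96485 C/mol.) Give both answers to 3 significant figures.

21.7 g Zn; 3.72 L O₂

Q = 2.56 × 25020 = 64050 C; n(e⁻) = 64050 / 96485 = 0.6638 mol
Cathode: Zn²⁺ + 2e⁻ → Zn → n(Zn) = 0.6638/2 = 0.3319 mol → 21.7 g
Anode: 2H₂O → O₂ + 4H⁺ + 4e⁻ → n(O₂) = 0.6638/4 = 0.1660 mol → 3.72 L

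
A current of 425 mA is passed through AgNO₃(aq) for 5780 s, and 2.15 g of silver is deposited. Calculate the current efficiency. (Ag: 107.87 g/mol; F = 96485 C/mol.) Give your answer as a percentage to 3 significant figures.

Q = 0.425 × 5780 = 2457 C
n(e⁻) = 2457 / 96485 = 0.02547 mol
Ag⁺ + e⁻ → Ag, so theoretical n(Ag) = 0.02547 mol → 2.747 g
Efficiency = 2.15 / 2.747 = 0.7827 = 78.3%

78.3%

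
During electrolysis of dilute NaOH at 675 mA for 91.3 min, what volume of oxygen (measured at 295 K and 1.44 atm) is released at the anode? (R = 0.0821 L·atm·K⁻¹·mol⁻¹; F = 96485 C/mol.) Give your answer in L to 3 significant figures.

Charge passed = 0.675 × 5478 = 3698 C
n(e⁻) = 3698 / 96485 = 0.03833 mol
2H₂O → O₂ + 4H⁺ + 4e⁻, so n(O₂) = 0.03833 / 4 = 0.009583 mol
V = nRT/P = 0.009583 × 0.0821 × 295 / 1.44 = 0.1612 L

0.161 L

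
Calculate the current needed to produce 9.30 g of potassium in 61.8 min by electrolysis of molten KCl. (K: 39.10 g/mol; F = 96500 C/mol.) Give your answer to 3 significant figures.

n(K) = 9.30 / 39.10 = 0.2379 mol
K⁺ + e⁻ → K, so n(e⁻) = 0.2379 mol
Q = 0.2379 × 96500 = 22960 C
I = Q / t = 22960 / 3708 s = 6.19 A

6.19 A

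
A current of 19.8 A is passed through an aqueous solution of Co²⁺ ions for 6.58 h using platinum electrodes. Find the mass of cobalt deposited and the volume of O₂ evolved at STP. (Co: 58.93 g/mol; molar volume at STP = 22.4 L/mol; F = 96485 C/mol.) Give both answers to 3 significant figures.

Q = 19.8 × 23688 = 4.690×10^5 C; n(e⁻) = 4.690×10^5 / 96485 = 4.861 mol
Cathode: Co²⁺ + 2e⁻ → Co → n(Co) = 4.861/2 = 2.431 mol → 143 g
Anode: 2H₂O → O₂ + 4H⁺ + 4e⁻ → n(O₂) = 4.861/4 = 1.215 mol → 27.2 L

143 g Co; 27.2 L O₂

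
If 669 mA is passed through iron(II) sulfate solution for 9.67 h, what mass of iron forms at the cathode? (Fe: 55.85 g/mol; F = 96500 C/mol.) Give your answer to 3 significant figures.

6.74 g

Charge passed = 0.669 × 34812 = 23290 C
Moles of electrons = 23290 / 96500 = 0.2413 mol
Fe²⁺ + 2e⁻ → Fe, so n(Fe) = 0.2413 / 2 = 0.1207 mol
m = 0.1207 × 55.85 = 6.74 g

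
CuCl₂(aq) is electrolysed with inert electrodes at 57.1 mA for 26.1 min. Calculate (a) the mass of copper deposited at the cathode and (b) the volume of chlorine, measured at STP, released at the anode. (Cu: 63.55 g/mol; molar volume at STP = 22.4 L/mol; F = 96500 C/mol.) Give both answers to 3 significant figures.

Q = 0.0571 × 1566 = 89.42 C; n(e⁻) = 89.42 / 96500 = 9.266×10^-4 mol
Cathode: Cu²⁺ + 2e⁻ → Cu → n(Cu) = 9.266×10^-4/2 = 4.633×10^-4 mol → 0.0294 g
Anode: 2Cl⁻ → Cl₂ + 2e⁻ → n(Cl₂) = 9.266×10^-4/2 = 4.633×10^-4 mol → 0.0104 L

0.0294 g Cu; 0.0104 L Cl₂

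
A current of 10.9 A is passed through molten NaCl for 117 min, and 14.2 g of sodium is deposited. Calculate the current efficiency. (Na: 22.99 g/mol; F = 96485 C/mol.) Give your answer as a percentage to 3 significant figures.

Q = 10.9 × 7020 = 76520 C
n(e⁻) = 76520 / 96485 = 0.7931 mol
Na⁺ + e⁻ → Na, so theoretical n(Na) = 0.7931 mol → 18.23 g
Efficiency = 14.2 / 18.23 = 0.7789 = 77.9%

77.9%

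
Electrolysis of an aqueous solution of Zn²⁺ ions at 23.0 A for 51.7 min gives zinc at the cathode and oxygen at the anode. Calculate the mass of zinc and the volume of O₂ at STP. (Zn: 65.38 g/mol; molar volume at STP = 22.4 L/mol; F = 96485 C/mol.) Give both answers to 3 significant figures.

24.2 g Zn; 4.14 L O₂

Q = 23.0 × 3102 = 71350 C; n(e⁻) = 71350 / 96485 = 0.7395 mol
Cathode: Zn²⁺ + 2e⁻ → Zn → n(Zn) = 0.7395/2 = 0.3698 mol → 24.2 g
Anode: 2H₂O → O₂ + 4H⁺ + 4e⁻ → n(O₂) = 0.7395/4 = 0.1849 mol → 4.14 L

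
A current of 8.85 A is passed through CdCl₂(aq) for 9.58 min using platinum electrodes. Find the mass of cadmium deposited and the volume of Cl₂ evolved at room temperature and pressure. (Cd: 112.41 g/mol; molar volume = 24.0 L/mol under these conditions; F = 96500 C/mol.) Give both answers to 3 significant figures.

2.96 g Cd; 0.633 L Cl₂

Q = 8.85 × 574.8 = 5087 C; n(e⁻) = 5087 / 96500 = 0.05272 mol
Cathode: Cd²⁺ + 2e⁻ → Cd → n(Cd) = 0.05272/2 = 0.02636 mol → 2.96 g
Anode: 2Cl⁻ → Cl₂ + 2e⁻ → n(Cl₂) = 0.05272/2 = 0.02636 mol → 0.633 L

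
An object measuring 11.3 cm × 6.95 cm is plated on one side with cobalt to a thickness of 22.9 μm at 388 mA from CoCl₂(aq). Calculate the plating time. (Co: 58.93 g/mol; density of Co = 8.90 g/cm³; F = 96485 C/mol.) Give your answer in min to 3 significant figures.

225 min

Plated area = 11.3 × 6.95 = 78.54 cm²
Volume = 78.54 × 22.9×10⁻⁴ cm = 0.1799 cm³
m(Co) = 0.1799 × 8.90 = 1.601 g
n(Co) = 1.601 / 58.93 = 0.02717 mol; n(e⁻) = 2 × 0.02717 = 0.05434 mol
Q = 0.05434 × 96485 = 5243 C
t = 5243 / 0.388 = 13510 s = 225 min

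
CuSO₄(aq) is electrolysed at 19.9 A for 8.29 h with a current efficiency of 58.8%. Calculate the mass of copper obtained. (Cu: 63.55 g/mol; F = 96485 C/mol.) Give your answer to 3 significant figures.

Q = 19.9 × 29844 = 5.939×10^5 C
n(e⁻) = 5.939×10^5 / 96485 = 6.155 mol
Cu²⁺ + 2e⁻ → Cu, so theoretical m(Cu) = 3.078 × 63.55 = 195.6 g
Actual mass = 58.8% × 195.6 = 115 g

115 g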